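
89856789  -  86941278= 2915511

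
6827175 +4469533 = 11296708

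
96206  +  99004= 195210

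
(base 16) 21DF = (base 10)8671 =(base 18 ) 18dd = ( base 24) F17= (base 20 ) 11DB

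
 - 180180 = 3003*(  -  60) 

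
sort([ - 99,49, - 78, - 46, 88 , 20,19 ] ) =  [ - 99, - 78, - 46,19,20,49,88 ] 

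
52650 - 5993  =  46657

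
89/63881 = 89/63881 = 0.00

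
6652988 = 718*9266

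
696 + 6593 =7289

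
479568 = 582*824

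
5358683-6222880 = -864197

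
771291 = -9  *( - 85699) 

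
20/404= 5/101=0.05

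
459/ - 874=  - 459/874 = - 0.53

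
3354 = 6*559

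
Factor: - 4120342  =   - 2^1*2060171^1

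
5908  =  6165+-257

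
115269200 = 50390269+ 64878931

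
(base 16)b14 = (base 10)2836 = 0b101100010100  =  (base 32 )2ok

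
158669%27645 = 20444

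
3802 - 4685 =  - 883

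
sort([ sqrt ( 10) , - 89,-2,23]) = [ - 89, - 2,sqrt( 10),23 ] 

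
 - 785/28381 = - 1+27596/28381 = - 0.03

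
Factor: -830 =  - 2^1*5^1*83^1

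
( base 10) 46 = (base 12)3A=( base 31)1f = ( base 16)2e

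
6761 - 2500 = 4261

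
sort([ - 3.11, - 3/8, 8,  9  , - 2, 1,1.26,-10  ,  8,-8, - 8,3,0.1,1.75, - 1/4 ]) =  [ - 10, - 8, - 8, - 3.11, - 2, - 3/8, - 1/4, 0.1,1, 1.26,1.75, 3,8 , 8,9] 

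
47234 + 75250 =122484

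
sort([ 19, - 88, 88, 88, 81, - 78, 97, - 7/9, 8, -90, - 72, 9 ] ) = [-90, - 88, - 78, - 72, - 7/9, 8, 9, 19, 81, 88 , 88, 97 ]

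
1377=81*17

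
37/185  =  1/5 = 0.20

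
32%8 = 0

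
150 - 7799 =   -  7649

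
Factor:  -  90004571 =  - 90004571^1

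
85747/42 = 2041 + 25/42 = 2041.60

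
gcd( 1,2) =1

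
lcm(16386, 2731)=16386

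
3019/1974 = 1 + 1045/1974 = 1.53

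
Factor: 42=2^1*3^1*7^1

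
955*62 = 59210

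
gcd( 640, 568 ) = 8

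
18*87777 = 1579986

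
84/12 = 7= 7.00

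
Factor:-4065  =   - 3^1*5^1*271^1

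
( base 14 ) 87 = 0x77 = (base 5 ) 434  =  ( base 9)142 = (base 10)119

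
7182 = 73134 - 65952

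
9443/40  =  236  +  3/40  =  236.07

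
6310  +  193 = 6503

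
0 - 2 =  - 2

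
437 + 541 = 978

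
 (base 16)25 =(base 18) 21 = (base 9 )41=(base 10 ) 37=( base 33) 14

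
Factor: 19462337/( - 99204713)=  - 97^ ( - 1)*107^1*181891^1*1022729^( - 1) 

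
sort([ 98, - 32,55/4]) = [ - 32,55/4, 98 ] 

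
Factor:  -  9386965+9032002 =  - 3^1*7^1*16903^1 = - 354963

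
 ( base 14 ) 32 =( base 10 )44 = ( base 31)1d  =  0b101100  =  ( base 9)48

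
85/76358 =85/76358 = 0.00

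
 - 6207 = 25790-31997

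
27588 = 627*44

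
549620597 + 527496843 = 1077117440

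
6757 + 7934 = 14691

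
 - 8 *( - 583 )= 4664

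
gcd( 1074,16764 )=6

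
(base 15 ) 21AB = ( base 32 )6v0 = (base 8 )15740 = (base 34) 65U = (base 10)7136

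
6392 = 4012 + 2380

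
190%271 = 190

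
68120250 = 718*94875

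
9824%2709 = 1697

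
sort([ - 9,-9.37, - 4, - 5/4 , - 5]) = [ - 9.37,-9,-5  , - 4,-5/4]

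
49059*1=49059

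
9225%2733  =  1026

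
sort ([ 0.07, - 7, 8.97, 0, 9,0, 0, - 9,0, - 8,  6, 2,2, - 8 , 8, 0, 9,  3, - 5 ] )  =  [ - 9, - 8, - 8,  -  7, - 5,0 , 0 , 0, 0, 0, 0.07,2, 2, 3,6,8, 8.97,9, 9 ] 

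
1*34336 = 34336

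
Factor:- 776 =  - 2^3*97^1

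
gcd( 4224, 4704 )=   96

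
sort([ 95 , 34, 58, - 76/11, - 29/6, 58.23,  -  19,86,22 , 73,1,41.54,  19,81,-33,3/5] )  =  [ - 33, - 19, - 76/11, - 29/6,3/5 , 1,19,22,34,41.54,58,58.23, 73,81,86,95] 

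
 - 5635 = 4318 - 9953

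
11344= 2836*4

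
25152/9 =8384/3  =  2794.67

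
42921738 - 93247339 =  - 50325601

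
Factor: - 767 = -13^1*59^1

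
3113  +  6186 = 9299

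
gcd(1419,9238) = 1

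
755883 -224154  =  531729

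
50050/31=50050/31 = 1614.52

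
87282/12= 14547/2 = 7273.50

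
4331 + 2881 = 7212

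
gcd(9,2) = 1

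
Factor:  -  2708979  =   - 3^1  *7^1*13^1* 9923^1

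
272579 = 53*5143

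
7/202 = 7/202 = 0.03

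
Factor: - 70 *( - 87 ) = 6090 = 2^1*3^1*5^1*7^1 * 29^1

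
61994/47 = 1319 + 1/47 = 1319.02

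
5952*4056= 24141312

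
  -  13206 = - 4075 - 9131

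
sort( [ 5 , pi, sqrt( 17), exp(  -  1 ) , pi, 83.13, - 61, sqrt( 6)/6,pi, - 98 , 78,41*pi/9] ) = [ - 98, - 61, exp( - 1), sqrt( 6) /6,pi, pi, pi , sqrt( 17), 5,41*pi/9,  78, 83.13 ] 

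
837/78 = 10 + 19/26 = 10.73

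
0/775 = 0 = 0.00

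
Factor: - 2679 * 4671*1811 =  - 3^4*19^1*47^1*173^1*1811^1  =  - 22662145899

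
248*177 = 43896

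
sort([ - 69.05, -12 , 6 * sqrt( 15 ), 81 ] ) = [-69.05 , - 12, 6*sqrt( 15),81] 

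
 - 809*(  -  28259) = 22861531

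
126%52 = 22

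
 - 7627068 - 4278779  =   - 11905847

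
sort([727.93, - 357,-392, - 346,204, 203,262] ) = [ - 392 , - 357, - 346,203,204,262, 727.93 ] 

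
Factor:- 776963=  - 11^1*23^1*37^1 * 83^1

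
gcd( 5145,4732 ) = 7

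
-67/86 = - 1 + 19/86 = - 0.78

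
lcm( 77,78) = 6006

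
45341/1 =45341 = 45341.00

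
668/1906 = 334/953 = 0.35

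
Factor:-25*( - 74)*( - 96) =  - 2^6*3^1*5^2*37^1 = - 177600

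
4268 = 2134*2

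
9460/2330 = 4 +14/233= 4.06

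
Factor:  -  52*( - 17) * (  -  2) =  - 1768 = -2^3*13^1*17^1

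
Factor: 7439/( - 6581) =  - 43^1*173^1 * 6581^(  -  1) 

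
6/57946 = 3/28973 = 0.00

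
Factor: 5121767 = 7^1*731681^1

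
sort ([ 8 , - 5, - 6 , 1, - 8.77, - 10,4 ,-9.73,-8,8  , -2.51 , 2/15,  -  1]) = [ - 10, -9.73,-8.77 , -8, - 6, -5, - 2.51, - 1 , 2/15, 1, 4,8,8 ]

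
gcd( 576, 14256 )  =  144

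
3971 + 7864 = 11835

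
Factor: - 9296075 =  - 5^2 * 371843^1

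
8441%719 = 532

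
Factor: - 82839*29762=- 2^1*3^1*23^1*53^1*521^1*647^1 = - 2465454318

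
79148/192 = 412 + 11/48 = 412.23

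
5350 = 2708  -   - 2642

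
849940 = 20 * 42497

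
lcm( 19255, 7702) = 38510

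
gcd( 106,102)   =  2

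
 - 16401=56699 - 73100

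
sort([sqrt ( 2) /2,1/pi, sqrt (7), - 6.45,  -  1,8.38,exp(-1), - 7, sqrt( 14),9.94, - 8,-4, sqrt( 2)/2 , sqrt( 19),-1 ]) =[ -8, - 7, - 6.45,  -  4, - 1,-1,1/pi,exp( - 1),sqrt( 2)/2, sqrt ( 2 )/2,sqrt( 7),sqrt( 14), sqrt(19),8.38,9.94] 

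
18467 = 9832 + 8635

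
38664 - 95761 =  - 57097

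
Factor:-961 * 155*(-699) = 3^1*5^1*31^3*233^1 = 104119545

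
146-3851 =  - 3705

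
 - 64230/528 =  - 122+31/88 = - 121.65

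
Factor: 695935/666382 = 2^(-1 ) * 5^1*67^ (-1)*4973^ ( - 1)*139187^1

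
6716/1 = 6716= 6716.00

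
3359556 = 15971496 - 12611940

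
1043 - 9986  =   - 8943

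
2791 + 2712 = 5503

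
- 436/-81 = 436/81 = 5.38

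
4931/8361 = 4931/8361 = 0.59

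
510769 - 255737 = 255032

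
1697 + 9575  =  11272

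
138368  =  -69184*( - 2)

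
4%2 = 0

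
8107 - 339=7768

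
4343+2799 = 7142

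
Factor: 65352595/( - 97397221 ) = -5^1*7^1*11^1*199^1*853^1 *1051^( - 1) * 92671^(  -  1)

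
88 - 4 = 84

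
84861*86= 7298046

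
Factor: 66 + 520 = 586 = 2^1 * 293^1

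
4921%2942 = 1979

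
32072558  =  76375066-44302508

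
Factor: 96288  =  2^5*3^1*17^1* 59^1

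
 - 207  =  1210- 1417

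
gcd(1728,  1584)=144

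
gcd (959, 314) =1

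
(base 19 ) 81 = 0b10011001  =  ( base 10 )153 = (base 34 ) 4H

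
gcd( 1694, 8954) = 242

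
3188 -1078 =2110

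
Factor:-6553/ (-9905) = 5^(  -  1) *7^(  -  1 ) * 283^(-1 )*6553^1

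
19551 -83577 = -64026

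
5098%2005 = 1088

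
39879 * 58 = 2312982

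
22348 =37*604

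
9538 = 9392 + 146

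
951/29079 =317/9693 = 0.03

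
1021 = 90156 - 89135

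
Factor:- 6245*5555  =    -  5^2* 11^1* 101^1*1249^1=- 34690975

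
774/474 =129/79= 1.63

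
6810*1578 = 10746180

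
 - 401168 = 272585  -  673753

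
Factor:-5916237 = -3^1*1972079^1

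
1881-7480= - 5599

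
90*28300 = 2547000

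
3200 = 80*40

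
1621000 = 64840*25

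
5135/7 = 733 + 4/7 = 733.57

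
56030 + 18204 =74234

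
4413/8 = 551+5/8= 551.62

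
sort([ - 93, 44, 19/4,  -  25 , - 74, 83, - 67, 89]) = [ - 93, - 74, - 67, - 25,  19/4,44, 83,89]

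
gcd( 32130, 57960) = 630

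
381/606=127/202= 0.63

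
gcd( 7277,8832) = 1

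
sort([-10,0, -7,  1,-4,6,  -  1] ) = [ - 10, - 7,-4, - 1, 0 , 1,6]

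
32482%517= 428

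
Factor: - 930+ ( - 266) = - 2^2*13^1 * 23^1 = - 1196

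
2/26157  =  2/26157 = 0.00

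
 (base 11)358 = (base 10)426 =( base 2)110101010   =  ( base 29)EK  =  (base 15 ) 1d6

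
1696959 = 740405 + 956554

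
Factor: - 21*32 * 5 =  - 3360 = - 2^5*3^1*5^1*7^1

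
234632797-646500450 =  - 411867653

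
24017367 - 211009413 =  - 186992046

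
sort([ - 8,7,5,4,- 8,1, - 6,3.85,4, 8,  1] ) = [ -8,-8, - 6, 1, 1, 3.85,4,  4,5 , 7,8] 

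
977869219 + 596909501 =1574778720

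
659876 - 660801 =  - 925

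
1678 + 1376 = 3054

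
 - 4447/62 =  - 4447/62 = - 71.73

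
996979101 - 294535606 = 702443495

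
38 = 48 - 10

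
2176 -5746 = -3570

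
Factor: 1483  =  1483^1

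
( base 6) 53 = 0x21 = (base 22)1B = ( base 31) 12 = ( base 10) 33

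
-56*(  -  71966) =4030096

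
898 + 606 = 1504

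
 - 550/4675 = -1 + 15/17  =  - 0.12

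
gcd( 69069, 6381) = 3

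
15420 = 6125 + 9295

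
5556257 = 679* 8183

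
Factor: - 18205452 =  - 2^2*3^3*101^1 * 1669^1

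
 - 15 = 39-54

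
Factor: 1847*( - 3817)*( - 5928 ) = 2^3*3^1*11^1*13^1*19^1*347^1*1847^1 = 41792394072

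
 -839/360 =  - 3 + 241/360 = - 2.33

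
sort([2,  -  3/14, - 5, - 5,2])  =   [ - 5,- 5 ,-3/14,2,2] 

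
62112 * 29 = 1801248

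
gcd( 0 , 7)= 7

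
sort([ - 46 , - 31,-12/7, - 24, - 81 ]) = [-81,-46, - 31 , - 24,-12/7 ] 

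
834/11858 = 417/5929 =0.07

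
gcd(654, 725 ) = 1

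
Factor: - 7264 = -2^5*227^1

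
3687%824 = 391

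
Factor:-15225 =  - 3^1*5^2*7^1*29^1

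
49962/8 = 24981/4 = 6245.25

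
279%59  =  43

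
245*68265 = 16724925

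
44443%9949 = 4647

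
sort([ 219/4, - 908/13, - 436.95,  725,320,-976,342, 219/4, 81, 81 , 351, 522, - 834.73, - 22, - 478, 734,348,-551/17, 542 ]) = [ - 976, - 834.73 , - 478, - 436.95,  -  908/13, - 551/17, - 22, 219/4,219/4, 81,  81,320,342, 348,351, 522,  542,725, 734 ] 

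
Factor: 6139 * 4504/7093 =27650056/7093 = 2^3*7^1*41^( -1 )*173^( - 1 )*563^1 * 877^1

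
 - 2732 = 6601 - 9333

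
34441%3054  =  847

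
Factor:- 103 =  - 103^1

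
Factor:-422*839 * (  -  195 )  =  2^1 * 3^1 * 5^1*13^1*211^1*839^1=69041310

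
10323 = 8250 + 2073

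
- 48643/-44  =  1105  +  23/44 = 1105.52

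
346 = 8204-7858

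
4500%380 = 320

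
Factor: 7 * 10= 70 = 2^1*5^1*7^1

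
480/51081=160/17027 = 0.01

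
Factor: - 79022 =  - 2^1 * 39511^1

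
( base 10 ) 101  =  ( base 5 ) 401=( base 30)3B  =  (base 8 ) 145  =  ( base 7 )203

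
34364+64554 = 98918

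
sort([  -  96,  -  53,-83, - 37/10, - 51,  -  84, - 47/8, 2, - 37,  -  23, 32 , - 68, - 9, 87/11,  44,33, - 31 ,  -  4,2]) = [-96, - 84, - 83, - 68 , -53 ,  -  51, - 37,  -  31,  -  23, - 9,-47/8,  -  4, - 37/10, 2, 2,  87/11, 32 , 33, 44 ]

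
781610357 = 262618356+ 518992001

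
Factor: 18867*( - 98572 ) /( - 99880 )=2^ (-1) * 3^1 * 5^( - 1 )*11^(-1 )*19^2*227^( -1) *331^1*1297^1=464939481/24970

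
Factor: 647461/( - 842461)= - 59^ ( - 1) * 109^ ( - 1 ) * 131^( - 1)*587^1 * 1103^1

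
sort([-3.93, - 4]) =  [ - 4, - 3.93]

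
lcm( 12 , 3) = 12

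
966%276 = 138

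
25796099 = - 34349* ( - 751)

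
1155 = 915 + 240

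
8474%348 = 122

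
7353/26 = 282 + 21/26  =  282.81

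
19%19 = 0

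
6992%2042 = 866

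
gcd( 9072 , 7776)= 1296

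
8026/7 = 1146 + 4/7 = 1146.57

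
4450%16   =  2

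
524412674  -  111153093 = 413259581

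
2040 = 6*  340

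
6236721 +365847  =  6602568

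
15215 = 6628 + 8587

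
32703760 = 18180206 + 14523554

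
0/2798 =0  =  0.00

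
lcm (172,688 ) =688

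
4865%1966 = 933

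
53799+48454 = 102253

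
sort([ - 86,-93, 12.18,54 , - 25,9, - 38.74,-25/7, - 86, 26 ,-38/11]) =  [ - 93, - 86, - 86 , - 38.74, - 25,- 25/7, - 38/11, 9, 12.18,  26 , 54]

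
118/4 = 59/2 = 29.50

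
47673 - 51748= - 4075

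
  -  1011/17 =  - 60 + 9/17 = -59.47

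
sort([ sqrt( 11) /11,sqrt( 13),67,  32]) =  [ sqrt( 11)/11, sqrt(13 ),32,  67 ] 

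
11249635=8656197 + 2593438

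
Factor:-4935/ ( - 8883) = 5/9= 3^(-2 )*5^1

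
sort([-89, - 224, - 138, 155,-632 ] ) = [ - 632, - 224, - 138 ,-89,155] 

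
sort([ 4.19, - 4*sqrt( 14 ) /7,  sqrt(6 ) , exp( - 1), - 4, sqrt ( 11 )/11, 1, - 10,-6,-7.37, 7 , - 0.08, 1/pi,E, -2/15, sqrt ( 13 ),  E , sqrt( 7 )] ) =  [ - 10, -7.37, - 6,- 4, - 4*sqrt( 14) /7 , - 2/15, - 0.08,sqrt( 11) /11, 1/pi , exp( - 1 ), 1,sqrt(6), sqrt(7) , E , E,sqrt(13) , 4.19,7] 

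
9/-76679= - 1 + 76670/76679 = -0.00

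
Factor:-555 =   -  3^1 * 5^1*37^1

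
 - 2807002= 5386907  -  8193909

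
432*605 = 261360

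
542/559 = 542/559 = 0.97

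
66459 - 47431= 19028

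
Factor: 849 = 3^1*283^1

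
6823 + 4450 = 11273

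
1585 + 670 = 2255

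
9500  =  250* 38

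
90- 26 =64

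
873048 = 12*72754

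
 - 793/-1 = 793+0/1 = 793.00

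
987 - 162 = 825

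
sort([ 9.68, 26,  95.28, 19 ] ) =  [ 9.68,19,26,95.28]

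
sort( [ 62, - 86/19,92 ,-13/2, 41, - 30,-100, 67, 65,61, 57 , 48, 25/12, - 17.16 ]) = [-100, - 30, - 17.16, - 13/2, - 86/19  ,  25/12, 41, 48, 57, 61,62 , 65, 67,92 ]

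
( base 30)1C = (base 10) 42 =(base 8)52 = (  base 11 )39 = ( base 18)26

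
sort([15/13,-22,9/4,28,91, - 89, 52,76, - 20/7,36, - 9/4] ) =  [ - 89,-22, - 20/7, - 9/4,15/13, 9/4, 28, 36, 52,76, 91 ] 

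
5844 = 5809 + 35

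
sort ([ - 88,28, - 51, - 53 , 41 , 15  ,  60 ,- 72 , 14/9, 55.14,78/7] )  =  [-88, - 72, - 53, - 51, 14/9, 78/7 , 15, 28, 41,55.14, 60]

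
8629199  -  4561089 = 4068110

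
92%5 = 2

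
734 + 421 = 1155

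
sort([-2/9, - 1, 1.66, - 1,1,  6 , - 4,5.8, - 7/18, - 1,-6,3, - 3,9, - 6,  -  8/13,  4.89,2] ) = [  -  6, - 6,-4, - 3,-1,-1, - 1,  -  8/13,  -  7/18, - 2/9,1 , 1.66,2,3,4.89 , 5.8,6,9] 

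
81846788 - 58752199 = 23094589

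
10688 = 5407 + 5281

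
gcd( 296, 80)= 8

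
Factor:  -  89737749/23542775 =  - 3^2*5^( - 2 )*659^( - 1)*1429^( - 1)*9970861^1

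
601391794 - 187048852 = 414342942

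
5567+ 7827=13394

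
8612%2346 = 1574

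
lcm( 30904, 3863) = 30904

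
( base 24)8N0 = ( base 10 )5160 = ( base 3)21002010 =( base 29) 63r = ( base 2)1010000101000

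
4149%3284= 865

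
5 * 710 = 3550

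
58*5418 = 314244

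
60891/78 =20297/26 = 780.65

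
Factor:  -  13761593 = -127^1*108359^1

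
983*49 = 48167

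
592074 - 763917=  - 171843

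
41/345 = 41/345= 0.12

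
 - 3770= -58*65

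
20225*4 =80900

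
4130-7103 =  - 2973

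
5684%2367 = 950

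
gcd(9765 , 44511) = 3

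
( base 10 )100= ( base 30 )3A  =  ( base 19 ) 55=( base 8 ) 144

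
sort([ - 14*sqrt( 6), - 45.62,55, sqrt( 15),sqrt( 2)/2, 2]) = [ - 45.62, - 14*sqrt(6),  sqrt( 2 ) /2,2 , sqrt(15), 55]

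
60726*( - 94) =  - 5708244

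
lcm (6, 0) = 0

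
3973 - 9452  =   - 5479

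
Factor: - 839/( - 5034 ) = 1/6 = 2^ ( - 1 )*3^(-1) 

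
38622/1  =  38622  =  38622.00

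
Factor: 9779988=2^2*3^1*37^1 * 22027^1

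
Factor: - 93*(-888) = 82584 = 2^3 * 3^2*31^1*37^1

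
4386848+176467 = 4563315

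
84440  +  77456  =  161896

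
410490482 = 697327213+- 286836731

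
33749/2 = 16874+1/2 = 16874.50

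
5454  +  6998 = 12452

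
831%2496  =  831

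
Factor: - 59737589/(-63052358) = 2^(-1)*31^1*109^ ( - 1 )*223^( - 1)*1297^( -1)*1927019^1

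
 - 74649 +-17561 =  - 92210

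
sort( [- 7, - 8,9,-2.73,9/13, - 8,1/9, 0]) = [- 8,-8, - 7 ,- 2.73, 0,1/9, 9/13, 9 ] 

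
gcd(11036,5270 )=62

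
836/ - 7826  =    -  1  +  3495/3913=-0.11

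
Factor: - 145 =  - 5^1 * 29^1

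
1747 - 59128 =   -  57381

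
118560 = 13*9120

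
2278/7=325 + 3/7 = 325.43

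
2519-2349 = 170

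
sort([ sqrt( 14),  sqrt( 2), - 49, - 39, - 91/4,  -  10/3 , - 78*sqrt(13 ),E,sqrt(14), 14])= [ - 78*sqrt( 13), - 49, -39, - 91/4, - 10/3,sqrt(2),E, sqrt( 14 ),sqrt( 14),  14]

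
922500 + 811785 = 1734285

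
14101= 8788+5313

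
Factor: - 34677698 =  - 2^1*11^1*19^1*23^1*3607^1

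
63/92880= 7/10320 = 0.00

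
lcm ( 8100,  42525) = 170100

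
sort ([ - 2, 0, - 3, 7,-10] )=[ - 10,-3,  -  2,0,  7]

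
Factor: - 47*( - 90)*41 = 2^1*3^2*5^1*41^1*47^1 = 173430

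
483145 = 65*7433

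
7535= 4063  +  3472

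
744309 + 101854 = 846163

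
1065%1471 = 1065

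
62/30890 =31/15445 = 0.00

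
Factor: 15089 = 79^1*191^1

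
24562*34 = 835108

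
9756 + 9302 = 19058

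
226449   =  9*25161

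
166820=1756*95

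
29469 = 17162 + 12307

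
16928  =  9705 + 7223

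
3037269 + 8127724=11164993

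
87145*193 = 16818985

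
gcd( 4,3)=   1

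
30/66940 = 3/6694 =0.00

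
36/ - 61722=-2/3429 = -0.00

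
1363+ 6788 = 8151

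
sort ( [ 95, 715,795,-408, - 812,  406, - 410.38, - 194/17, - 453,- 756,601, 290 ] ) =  [ - 812, - 756, - 453, - 410.38, - 408, - 194/17, 95,290,406, 601 , 715,795 ] 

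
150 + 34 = 184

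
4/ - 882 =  - 1 + 439/441 = -0.00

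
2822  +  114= 2936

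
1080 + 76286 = 77366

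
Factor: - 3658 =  - 2^1*31^1*59^1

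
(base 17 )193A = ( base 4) 1312113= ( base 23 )E78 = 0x1d97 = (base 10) 7575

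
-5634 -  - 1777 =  - 3857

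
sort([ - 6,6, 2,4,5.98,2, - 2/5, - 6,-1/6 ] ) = [ - 6,-6, - 2/5 , - 1/6,2,2, 4,  5.98,6 ]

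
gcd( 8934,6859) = 1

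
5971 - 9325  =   - 3354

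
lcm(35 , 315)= 315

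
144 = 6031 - 5887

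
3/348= 1/116= 0.01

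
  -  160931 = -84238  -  76693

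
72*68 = 4896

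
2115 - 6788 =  - 4673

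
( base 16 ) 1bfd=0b1101111111101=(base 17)17d8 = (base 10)7165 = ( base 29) 8f2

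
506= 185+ 321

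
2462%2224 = 238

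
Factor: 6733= 6733^1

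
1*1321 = 1321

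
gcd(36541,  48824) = 1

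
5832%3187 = 2645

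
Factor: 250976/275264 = 31/34 = 2^(  -  1 )*17^(-1 )*31^1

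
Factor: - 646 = -2^1*17^1*19^1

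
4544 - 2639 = 1905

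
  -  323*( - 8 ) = 2584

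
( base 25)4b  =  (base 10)111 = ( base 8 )157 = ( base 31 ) 3i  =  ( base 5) 421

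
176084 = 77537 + 98547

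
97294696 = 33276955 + 64017741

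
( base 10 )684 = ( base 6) 3100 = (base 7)1665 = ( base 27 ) p9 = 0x2AC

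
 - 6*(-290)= 1740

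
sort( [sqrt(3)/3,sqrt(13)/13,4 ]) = [ sqrt(13 )/13,sqrt(3 ) /3, 4 ] 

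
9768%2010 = 1728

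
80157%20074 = 19935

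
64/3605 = 64/3605 = 0.02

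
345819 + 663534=1009353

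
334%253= 81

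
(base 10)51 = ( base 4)303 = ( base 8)63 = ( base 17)30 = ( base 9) 56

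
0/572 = 0 = 0.00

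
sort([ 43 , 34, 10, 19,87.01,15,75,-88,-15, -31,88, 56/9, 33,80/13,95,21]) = [-88,-31, - 15, 80/13,56/9,10,15,19 , 21, 33,  34,43,75,87.01,88,95 ]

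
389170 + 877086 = 1266256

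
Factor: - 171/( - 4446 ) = 2^(  -  1 )*13^( - 1 ) = 1/26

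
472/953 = 472/953 = 0.50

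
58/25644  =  29/12822 = 0.00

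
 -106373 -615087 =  - 721460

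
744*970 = 721680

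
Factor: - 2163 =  - 3^1*7^1*103^1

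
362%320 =42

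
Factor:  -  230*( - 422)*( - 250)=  - 24265000  =  -2^3*5^4*23^1*211^1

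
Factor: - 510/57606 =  - 85/9601 = - 5^1*17^1 * 9601^(  -  1 ) 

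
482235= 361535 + 120700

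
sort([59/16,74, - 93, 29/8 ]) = [ - 93 , 29/8, 59/16, 74] 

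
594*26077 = 15489738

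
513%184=145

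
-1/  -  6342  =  1/6342 = 0.00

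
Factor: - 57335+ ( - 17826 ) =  - 75161 = -75161^1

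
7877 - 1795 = 6082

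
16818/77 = 16818/77 = 218.42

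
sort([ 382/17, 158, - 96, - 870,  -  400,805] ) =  [ - 870, - 400, - 96, 382/17, 158 , 805 ]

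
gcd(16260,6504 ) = 3252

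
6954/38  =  183 = 183.00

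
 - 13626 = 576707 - 590333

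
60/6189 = 20/2063 = 0.01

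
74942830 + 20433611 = 95376441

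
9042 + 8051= 17093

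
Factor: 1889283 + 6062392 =7951675 = 5^2*23^1 * 13829^1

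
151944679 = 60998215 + 90946464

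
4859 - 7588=-2729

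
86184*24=2068416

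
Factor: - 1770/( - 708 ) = 2^( - 1 )*5^1= 5/2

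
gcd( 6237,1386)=693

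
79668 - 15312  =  64356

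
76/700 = 19/175 = 0.11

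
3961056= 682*5808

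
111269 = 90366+20903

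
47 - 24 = 23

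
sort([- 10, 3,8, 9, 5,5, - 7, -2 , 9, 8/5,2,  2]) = [ -10,  -  7, - 2,8/5,  2, 2,3 , 5,5, 8, 9, 9]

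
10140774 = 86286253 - 76145479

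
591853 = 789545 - 197692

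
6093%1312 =845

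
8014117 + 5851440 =13865557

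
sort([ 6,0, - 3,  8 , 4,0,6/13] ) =[ - 3,0,0,6/13 , 4,6,8]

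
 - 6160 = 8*( - 770)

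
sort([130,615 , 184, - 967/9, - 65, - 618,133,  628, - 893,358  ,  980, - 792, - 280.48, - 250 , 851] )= [ - 893, - 792 , - 618,-280.48, - 250, - 967/9, - 65,130, 133, 184, 358, 615 , 628,  851,980]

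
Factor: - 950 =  - 2^1*5^2*19^1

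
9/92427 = 3/30809 =0.00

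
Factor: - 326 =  - 2^1*  163^1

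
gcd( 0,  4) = 4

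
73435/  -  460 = -160 + 33/92 = - 159.64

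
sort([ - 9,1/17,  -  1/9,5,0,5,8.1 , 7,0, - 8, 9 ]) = [  -  9, - 8, - 1/9,0,0, 1/17,5,5, 7,8.1,9] 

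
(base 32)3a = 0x6A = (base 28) 3m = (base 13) 82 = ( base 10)106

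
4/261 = 4/261 = 0.02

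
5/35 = 1/7  =  0.14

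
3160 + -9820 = - 6660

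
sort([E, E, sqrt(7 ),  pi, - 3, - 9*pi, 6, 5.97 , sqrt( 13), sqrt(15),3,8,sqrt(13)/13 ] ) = [-9*pi, - 3,sqrt(13)/13,sqrt( 7 ),E, E, 3, pi, sqrt(13 ), sqrt ( 15 ), 5.97 , 6, 8]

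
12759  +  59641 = 72400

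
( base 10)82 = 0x52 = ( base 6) 214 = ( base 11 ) 75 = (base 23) 3d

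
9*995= 8955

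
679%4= 3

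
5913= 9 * 657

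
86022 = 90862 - 4840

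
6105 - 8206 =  - 2101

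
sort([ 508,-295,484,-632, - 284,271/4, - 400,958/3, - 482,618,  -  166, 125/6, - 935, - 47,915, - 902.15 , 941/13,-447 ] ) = [-935,-902.15, - 632,-482,- 447,  -  400 , - 295, - 284,  -  166 ,  -  47,125/6,271/4,941/13,958/3 , 484,508,618, 915] 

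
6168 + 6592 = 12760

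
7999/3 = 7999/3 = 2666.33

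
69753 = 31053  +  38700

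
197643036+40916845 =238559881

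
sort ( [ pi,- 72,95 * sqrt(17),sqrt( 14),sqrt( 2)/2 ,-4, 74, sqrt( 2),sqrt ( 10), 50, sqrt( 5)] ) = [ - 72,- 4 , sqrt( 2 ) /2, sqrt( 2),sqrt (5),pi,sqrt( 10), sqrt( 14), 50, 74,95* sqrt( 17) ] 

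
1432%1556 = 1432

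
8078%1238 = 650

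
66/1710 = 11/285 = 0.04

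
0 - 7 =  - 7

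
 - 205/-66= 3 + 7/66 = 3.11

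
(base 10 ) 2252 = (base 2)100011001100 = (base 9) 3072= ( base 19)64A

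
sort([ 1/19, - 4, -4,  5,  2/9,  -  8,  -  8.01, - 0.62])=[ - 8.01,- 8,  -  4, - 4,-0.62,1/19,2/9,5]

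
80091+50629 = 130720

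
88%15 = 13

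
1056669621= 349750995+706918626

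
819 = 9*91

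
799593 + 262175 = 1061768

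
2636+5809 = 8445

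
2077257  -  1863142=214115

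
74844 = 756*99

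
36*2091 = 75276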